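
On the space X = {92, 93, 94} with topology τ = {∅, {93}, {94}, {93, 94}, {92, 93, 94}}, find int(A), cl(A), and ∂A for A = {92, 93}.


int(A) = {93}, cl(A) = {92, 93}, ∂A = {92}.

Closed sets in (X, τ) are complements of opens:
  closed(X, τ) = {∅, {92}, {92, 93}, {92, 94}, {92, 93, 94}}.
int(A) = ⋃ {U ∈ τ : U ⊆ A}. Opens contained in A: ∅, {93}.
Taking the union of these: int(A) = {93}.
cl(A) = ⋂ {C closed : A ⊆ C}. Closed sets containing A: {92, 93}, {92, 93, 94}.
Intersecting these: cl(A) = {92, 93}.
∂A = cl(A) ∖ int(A) = {92, 93} ∖ {93} = {92}.


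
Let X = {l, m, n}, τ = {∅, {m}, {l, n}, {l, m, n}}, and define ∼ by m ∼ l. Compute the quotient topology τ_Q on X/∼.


X/∼ = {[l=m], [n]}; |τ_Q| = 2.

Equivalence classes: [l=m], [n].
Quotient map π: X → X/∼ sends l ↦ [l=m], m ↦ [l=m], n ↦ [n].
For each subset V ⊆ X/∼, compute π^{-1}(V) ⊆ X and check whether π^{-1}(V) ∈ τ. V is open in τ_Q iff π^{-1}(V) ∈ τ.
  V = {}: π^{-1}(V) = ∅ ∈ τ ✓.
  V = {[l=m]}: π^{-1}(V) = {l, m} ∉ τ ✗.
  V = {[n]}: π^{-1}(V) = {n} ∉ τ ✗.
  V = {[l=m], [n]}: π^{-1}(V) = {l, m, n} ∈ τ ✓.
Open sets in the quotient: τ_Q = {{}, {[l=m], [n]}} (2 elements).


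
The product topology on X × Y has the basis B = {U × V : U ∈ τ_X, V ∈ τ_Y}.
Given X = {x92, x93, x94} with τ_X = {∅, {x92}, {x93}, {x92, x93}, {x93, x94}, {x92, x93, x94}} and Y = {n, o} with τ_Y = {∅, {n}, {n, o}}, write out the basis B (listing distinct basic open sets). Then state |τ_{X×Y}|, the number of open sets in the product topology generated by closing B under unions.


Basis B = {∅ × ∅, {x92} × {n}, {x93} × {n}, {x92} × {n, o}, {x92, x93} × {n}, {x93} × {n, o}, {x93, x94} × {n}, {x92, x93, x94} × {n}, {x92, x93} × {n, o}, {x93, x94} × {n, o}, {x92, x93, x94} × {n, o}}; |τ_{X×Y}| = 18.

Enumerate products U × V with U ∈ τ_X, V ∈ τ_Y (deduplicated):
  ∅ × ∅ = {} (∅)
  {x92} × {n} = {(x92,n)}
  {x93} × {n} = {(x93,n)}
  {x92} × {n, o} = {(x92,n), (x92,o)}
  {x92, x93} × {n} = {(x92,n), (x93,n)}
  {x93} × {n, o} = {(x93,n), (x93,o)}
  {x93, x94} × {n} = {(x93,n), (x94,n)}
  {x92, x93, x94} × {n} = {(x92,n), (x93,n), (x94,n)}
  {x92, x93} × {n, o} = {(x92,n), (x92,o), (x93,n), (x93,o)}
  {x93, x94} × {n, o} = {(x93,n), (x93,o), (x94,n), (x94,o)}
  {x92, x93, x94} × {n, o} = {(x92,n), (x92,o), (x93,n), (x93,o), (x94,n), (x94,o)}
These 11 distinct sets form the basis B.
Close under arbitrary unions to get τ_{X×Y}; counting gives |τ_{X×Y}| = 18.


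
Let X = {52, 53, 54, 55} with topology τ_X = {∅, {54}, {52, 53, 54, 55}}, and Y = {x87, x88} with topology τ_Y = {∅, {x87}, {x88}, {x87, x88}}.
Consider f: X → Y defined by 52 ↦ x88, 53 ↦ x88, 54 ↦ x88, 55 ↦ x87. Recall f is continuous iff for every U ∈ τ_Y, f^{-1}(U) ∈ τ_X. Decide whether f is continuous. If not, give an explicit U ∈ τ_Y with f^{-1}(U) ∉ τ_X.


f is NOT continuous.

Compute f^{-1}(U) for each U ∈ τ_Y:
  U = ∅: f^{-1}(U) = ∅ ∈ τ_X ✓.
  U = {x87}: f^{-1}(U) = {55} ∉ τ_X ✗.
  U = {x88}: f^{-1}(U) = {52, 53, 54} ∉ τ_X ✗.
  U = {x87, x88}: f^{-1}(U) = {52, 53, 54, 55} ∈ τ_X ✓.
Found U = {x87} with f^{-1}(U) = {55} not in τ_X. Therefore f is NOT continuous.


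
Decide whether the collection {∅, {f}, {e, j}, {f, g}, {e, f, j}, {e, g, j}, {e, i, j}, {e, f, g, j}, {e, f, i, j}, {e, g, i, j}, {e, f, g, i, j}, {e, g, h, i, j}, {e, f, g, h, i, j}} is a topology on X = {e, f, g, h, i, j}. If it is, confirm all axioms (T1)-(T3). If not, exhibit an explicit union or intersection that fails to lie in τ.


τ is NOT a topology on X.

Axiom (T1): ∅ ∈ τ? Yes; X ∈ τ? Yes.
Axiom (T2/T3): check pairwise unions and intersections of members of τ.
Counterexample for (T3): {f, g} ∩ {e, g, j} = {g} ∉ τ. Therefore τ is NOT a topology.


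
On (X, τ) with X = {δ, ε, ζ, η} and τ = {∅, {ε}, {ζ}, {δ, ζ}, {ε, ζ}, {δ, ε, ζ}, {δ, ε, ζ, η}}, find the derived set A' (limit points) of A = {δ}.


A' = {η}

For each x ∈ X, list the open sets U ∈ τ with x ∈ U, then check whether U ∩ (A ∖ {x}) ≠ ∅ for every such U.
  x = δ: open {δ, ζ} ∋ x has {δ, ζ} ∩ (A ∖ {δ}) = ∅, so x is NOT a limit point.
  x = ε: open {ε} ∋ x has {ε} ∩ (A ∖ {ε}) = ∅, so x is NOT a limit point.
  x = ζ: open {ζ} ∋ x has {ζ} ∩ (A ∖ {ζ}) = ∅, so x is NOT a limit point.
  x = η: opens ∋ x are {δ, ε, ζ, η}; each meets A ∖ {η}, so x IS a limit point.
Collecting: A' = {η}.


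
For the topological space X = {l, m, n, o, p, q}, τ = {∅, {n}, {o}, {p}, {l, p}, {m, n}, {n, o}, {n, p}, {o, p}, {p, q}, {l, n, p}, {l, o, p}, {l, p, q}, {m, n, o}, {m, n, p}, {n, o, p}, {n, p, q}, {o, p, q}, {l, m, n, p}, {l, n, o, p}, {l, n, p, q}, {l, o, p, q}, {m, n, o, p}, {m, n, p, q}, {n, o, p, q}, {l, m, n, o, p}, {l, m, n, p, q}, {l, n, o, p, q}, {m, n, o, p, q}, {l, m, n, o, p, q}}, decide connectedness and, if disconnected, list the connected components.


(X, τ) is disconnected; components = [{o}, {m, n}, {l, p, q}].

Find clopen sets (U ∈ τ with X ∖ U ∈ τ):
  U = ∅, X ∖ U = {l, m, n, o, p, q} — both open, so U is clopen.
  U = {o}, X ∖ U = {l, m, n, p, q} — both open, so U is clopen.
  U = {m, n}, X ∖ U = {l, o, p, q} — both open, so U is clopen.
  U = {l, p, q}, X ∖ U = {m, n, o} — both open, so U is clopen.
  U = {m, n, o}, X ∖ U = {l, p, q} — both open, so U is clopen.
  U = {l, o, p, q}, X ∖ U = {m, n} — both open, so U is clopen.
  U = {l, m, n, p, q}, X ∖ U = {o} — both open, so U is clopen.
  U = {l, m, n, o, p, q}, X ∖ U = ∅ — both open, so U is clopen.
Nontrivial clopen(s) exist: e.g. {l, m, n, p, q}. So (X, τ) is disconnected.
Compute connected components by grouping points that agree on all clopens:
  component: {o}
  component: {m, n}
  component: {l, p, q}


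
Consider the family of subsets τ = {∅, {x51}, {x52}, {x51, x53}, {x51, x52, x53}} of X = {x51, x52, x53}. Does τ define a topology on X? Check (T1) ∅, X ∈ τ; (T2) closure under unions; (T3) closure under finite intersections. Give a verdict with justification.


τ is NOT a topology on X.

Axiom (T1): ∅ ∈ τ? Yes; X ∈ τ? Yes.
Axiom (T2/T3): check pairwise unions and intersections of members of τ.
Counterexample for (T2): {x51} ∪ {x52} = {x51, x52} ∉ τ. Therefore τ is NOT a topology.


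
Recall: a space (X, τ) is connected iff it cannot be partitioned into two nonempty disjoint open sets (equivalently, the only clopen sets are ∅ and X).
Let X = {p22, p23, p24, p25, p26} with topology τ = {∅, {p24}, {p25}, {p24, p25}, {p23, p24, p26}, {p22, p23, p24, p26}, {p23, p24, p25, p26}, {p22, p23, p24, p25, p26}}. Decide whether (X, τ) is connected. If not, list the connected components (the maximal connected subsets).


(X, τ) is disconnected; components = [{p25}, {p22, p23, p24, p26}].

Find clopen sets (U ∈ τ with X ∖ U ∈ τ):
  U = ∅, X ∖ U = {p22, p23, p24, p25, p26} — both open, so U is clopen.
  U = {p25}, X ∖ U = {p22, p23, p24, p26} — both open, so U is clopen.
  U = {p22, p23, p24, p26}, X ∖ U = {p25} — both open, so U is clopen.
  U = {p22, p23, p24, p25, p26}, X ∖ U = ∅ — both open, so U is clopen.
Nontrivial clopen(s) exist: e.g. {p25}. So (X, τ) is disconnected.
Compute connected components by grouping points that agree on all clopens:
  component: {p25}
  component: {p22, p23, p24, p26}


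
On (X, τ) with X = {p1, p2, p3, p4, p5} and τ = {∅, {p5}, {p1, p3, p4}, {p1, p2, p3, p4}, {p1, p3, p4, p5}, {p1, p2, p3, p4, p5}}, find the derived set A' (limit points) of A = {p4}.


A' = {p1, p2, p3}

For each x ∈ X, list the open sets U ∈ τ with x ∈ U, then check whether U ∩ (A ∖ {x}) ≠ ∅ for every such U.
  x = p1: opens ∋ x are {p1, p3, p4}, {p1, p2, p3, p4}, {p1, p3, p4, p5}, {p1, p2, p3, p4, p5}; each meets A ∖ {p1}, so x IS a limit point.
  x = p2: opens ∋ x are {p1, p2, p3, p4}, {p1, p2, p3, p4, p5}; each meets A ∖ {p2}, so x IS a limit point.
  x = p3: opens ∋ x are {p1, p3, p4}, {p1, p2, p3, p4}, {p1, p3, p4, p5}, {p1, p2, p3, p4, p5}; each meets A ∖ {p3}, so x IS a limit point.
  x = p4: open {p1, p3, p4} ∋ x has {p1, p3, p4} ∩ (A ∖ {p4}) = ∅, so x is NOT a limit point.
  x = p5: open {p5} ∋ x has {p5} ∩ (A ∖ {p5}) = ∅, so x is NOT a limit point.
Collecting: A' = {p1, p2, p3}.


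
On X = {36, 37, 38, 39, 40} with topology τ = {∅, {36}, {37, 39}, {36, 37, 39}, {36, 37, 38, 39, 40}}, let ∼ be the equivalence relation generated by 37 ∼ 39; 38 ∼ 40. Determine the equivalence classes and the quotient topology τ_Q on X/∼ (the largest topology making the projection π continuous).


X/∼ = {[36], [37=39], [38=40]}; |τ_Q| = 5.

Equivalence classes: [36], [37=39], [38=40].
Quotient map π: X → X/∼ sends 36 ↦ [36], 37 ↦ [37=39], 38 ↦ [38=40], 39 ↦ [37=39], 40 ↦ [38=40].
For each subset V ⊆ X/∼, compute π^{-1}(V) ⊆ X and check whether π^{-1}(V) ∈ τ. V is open in τ_Q iff π^{-1}(V) ∈ τ.
  V = {}: π^{-1}(V) = ∅ ∈ τ ✓.
  V = {[36]}: π^{-1}(V) = {36} ∈ τ ✓.
  V = {[37=39]}: π^{-1}(V) = {37, 39} ∈ τ ✓.
  V = {[36], [37=39]}: π^{-1}(V) = {36, 37, 39} ∈ τ ✓.
  V = {[38=40]}: π^{-1}(V) = {38, 40} ∉ τ ✗.
  V = {[36], [38=40]}: π^{-1}(V) = {36, 38, 40} ∉ τ ✗.
  V = {[37=39], [38=40]}: π^{-1}(V) = {37, 38, 39, 40} ∉ τ ✗.
  V = {[36], [37=39], [38=40]}: π^{-1}(V) = {36, 37, 38, 39, 40} ∈ τ ✓.
Open sets in the quotient: τ_Q = {{}, {[36]}, {[37=39]}, {[36], [37=39]}, {[36], [37=39], [38=40]}} (5 elements).


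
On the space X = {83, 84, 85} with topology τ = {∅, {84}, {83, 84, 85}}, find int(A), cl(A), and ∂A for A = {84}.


int(A) = {84}, cl(A) = {83, 84, 85}, ∂A = {83, 85}.

Closed sets in (X, τ) are complements of opens:
  closed(X, τ) = {∅, {83, 85}, {83, 84, 85}}.
int(A) = ⋃ {U ∈ τ : U ⊆ A}. Opens contained in A: ∅, {84}.
Taking the union of these: int(A) = {84}.
cl(A) = ⋂ {C closed : A ⊆ C}. Closed sets containing A: {83, 84, 85}.
Intersecting these: cl(A) = {83, 84, 85}.
∂A = cl(A) ∖ int(A) = {83, 84, 85} ∖ {84} = {83, 85}.


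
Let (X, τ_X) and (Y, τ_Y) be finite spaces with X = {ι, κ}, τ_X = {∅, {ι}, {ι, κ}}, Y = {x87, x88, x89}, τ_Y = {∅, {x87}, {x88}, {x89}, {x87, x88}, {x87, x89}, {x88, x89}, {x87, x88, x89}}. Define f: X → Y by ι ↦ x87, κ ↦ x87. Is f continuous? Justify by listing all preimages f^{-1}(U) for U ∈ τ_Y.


f IS continuous.

Compute f^{-1}(U) for each U ∈ τ_Y:
  U = ∅: f^{-1}(U) = ∅ ∈ τ_X ✓.
  U = {x87}: f^{-1}(U) = {ι, κ} ∈ τ_X ✓.
  U = {x88}: f^{-1}(U) = ∅ ∈ τ_X ✓.
  U = {x89}: f^{-1}(U) = ∅ ∈ τ_X ✓.
  U = {x87, x88}: f^{-1}(U) = {ι, κ} ∈ τ_X ✓.
  U = {x87, x89}: f^{-1}(U) = {ι, κ} ∈ τ_X ✓.
  U = {x88, x89}: f^{-1}(U) = ∅ ∈ τ_X ✓.
  U = {x87, x88, x89}: f^{-1}(U) = {ι, κ} ∈ τ_X ✓.
Every preimage lies in τ_X, so f IS continuous.


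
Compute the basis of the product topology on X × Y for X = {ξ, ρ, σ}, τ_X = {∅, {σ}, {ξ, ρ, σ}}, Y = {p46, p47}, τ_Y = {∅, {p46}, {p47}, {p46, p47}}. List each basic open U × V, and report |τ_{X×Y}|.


Basis B = {∅ × ∅, {σ} × {p46}, {σ} × {p47}, {σ} × {p46, p47}, {ξ, ρ, σ} × {p46}, {ξ, ρ, σ} × {p47}, {ξ, ρ, σ} × {p46, p47}}; |τ_{X×Y}| = 9.

Enumerate products U × V with U ∈ τ_X, V ∈ τ_Y (deduplicated):
  ∅ × ∅ = {} (∅)
  {σ} × {p46} = {(σ,p46)}
  {σ} × {p47} = {(σ,p47)}
  {σ} × {p46, p47} = {(σ,p46), (σ,p47)}
  {ξ, ρ, σ} × {p46} = {(ξ,p46), (ρ,p46), (σ,p46)}
  {ξ, ρ, σ} × {p47} = {(ξ,p47), (ρ,p47), (σ,p47)}
  {ξ, ρ, σ} × {p46, p47} = {(ξ,p46), (ξ,p47), (ρ,p46), (ρ,p47), (σ,p46), (σ,p47)}
These 7 distinct sets form the basis B.
Close under arbitrary unions to get τ_{X×Y}; counting gives |τ_{X×Y}| = 9.


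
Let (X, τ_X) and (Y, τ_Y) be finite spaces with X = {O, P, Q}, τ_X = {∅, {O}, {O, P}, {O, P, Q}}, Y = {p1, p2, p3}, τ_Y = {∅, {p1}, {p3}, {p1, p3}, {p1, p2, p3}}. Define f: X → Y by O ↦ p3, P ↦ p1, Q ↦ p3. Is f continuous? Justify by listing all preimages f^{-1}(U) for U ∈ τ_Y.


f is NOT continuous.

Compute f^{-1}(U) for each U ∈ τ_Y:
  U = ∅: f^{-1}(U) = ∅ ∈ τ_X ✓.
  U = {p1}: f^{-1}(U) = {P} ∉ τ_X ✗.
  U = {p3}: f^{-1}(U) = {O, Q} ∉ τ_X ✗.
  U = {p1, p3}: f^{-1}(U) = {O, P, Q} ∈ τ_X ✓.
  U = {p1, p2, p3}: f^{-1}(U) = {O, P, Q} ∈ τ_X ✓.
Found U = {p1} with f^{-1}(U) = {P} not in τ_X. Therefore f is NOT continuous.


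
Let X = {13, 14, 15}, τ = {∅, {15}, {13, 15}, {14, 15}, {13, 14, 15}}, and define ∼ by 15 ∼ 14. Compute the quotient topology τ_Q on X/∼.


X/∼ = {[13], [14=15]}; |τ_Q| = 3.

Equivalence classes: [13], [14=15].
Quotient map π: X → X/∼ sends 13 ↦ [13], 14 ↦ [14=15], 15 ↦ [14=15].
For each subset V ⊆ X/∼, compute π^{-1}(V) ⊆ X and check whether π^{-1}(V) ∈ τ. V is open in τ_Q iff π^{-1}(V) ∈ τ.
  V = {}: π^{-1}(V) = ∅ ∈ τ ✓.
  V = {[13]}: π^{-1}(V) = {13} ∉ τ ✗.
  V = {[14=15]}: π^{-1}(V) = {14, 15} ∈ τ ✓.
  V = {[13], [14=15]}: π^{-1}(V) = {13, 14, 15} ∈ τ ✓.
Open sets in the quotient: τ_Q = {{}, {[14=15]}, {[13], [14=15]}} (3 elements).


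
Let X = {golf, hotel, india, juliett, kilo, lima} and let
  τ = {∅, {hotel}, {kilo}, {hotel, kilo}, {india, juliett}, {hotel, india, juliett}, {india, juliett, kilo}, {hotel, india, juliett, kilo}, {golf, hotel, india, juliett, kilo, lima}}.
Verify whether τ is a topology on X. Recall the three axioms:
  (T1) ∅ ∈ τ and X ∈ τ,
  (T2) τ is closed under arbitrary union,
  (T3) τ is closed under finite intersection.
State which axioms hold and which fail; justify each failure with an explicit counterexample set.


τ IS a topology on X.

Axiom (T1): ∅ ∈ τ? Yes; X ∈ τ? Yes.
Axiom (T2/T3): check pairwise unions and intersections of members of τ.
All pairwise intersections and unions checked — each lies in τ. Therefore τ satisfies (T1), (T2), (T3): it IS a topology on X.


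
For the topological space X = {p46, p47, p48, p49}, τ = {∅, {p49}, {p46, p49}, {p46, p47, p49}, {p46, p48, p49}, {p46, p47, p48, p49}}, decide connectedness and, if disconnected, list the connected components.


(X, τ) is connected.

Find clopen sets (U ∈ τ with X ∖ U ∈ τ):
  U = ∅, X ∖ U = {p46, p47, p48, p49} — both open, so U is clopen.
  U = {p46, p47, p48, p49}, X ∖ U = ∅ — both open, so U is clopen.
Only trivial clopens (∅ and X) exist, so (X, τ) is connected.
Compute connected components by grouping points that agree on all clopens:
  component: {p46, p47, p48, p49}


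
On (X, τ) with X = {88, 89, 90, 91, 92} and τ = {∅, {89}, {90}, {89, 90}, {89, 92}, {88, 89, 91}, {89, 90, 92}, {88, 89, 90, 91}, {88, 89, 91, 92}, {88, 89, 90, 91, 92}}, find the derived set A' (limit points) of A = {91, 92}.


A' = {88}

For each x ∈ X, list the open sets U ∈ τ with x ∈ U, then check whether U ∩ (A ∖ {x}) ≠ ∅ for every such U.
  x = 88: opens ∋ x are {88, 89, 91}, {88, 89, 90, 91}, {88, 89, 91, 92}, {88, 89, 90, 91, 92}; each meets A ∖ {88}, so x IS a limit point.
  x = 89: open {89} ∋ x has {89} ∩ (A ∖ {89}) = ∅, so x is NOT a limit point.
  x = 90: open {90} ∋ x has {90} ∩ (A ∖ {90}) = ∅, so x is NOT a limit point.
  x = 91: open {88, 89, 91} ∋ x has {88, 89, 91} ∩ (A ∖ {91}) = ∅, so x is NOT a limit point.
  x = 92: open {89, 92} ∋ x has {89, 92} ∩ (A ∖ {92}) = ∅, so x is NOT a limit point.
Collecting: A' = {88}.


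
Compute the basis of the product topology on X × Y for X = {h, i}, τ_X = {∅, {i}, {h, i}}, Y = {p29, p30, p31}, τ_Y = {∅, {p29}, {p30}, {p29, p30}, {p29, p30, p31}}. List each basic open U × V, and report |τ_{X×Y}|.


Basis B = {∅ × ∅, {i} × {p29}, {i} × {p30}, {h, i} × {p29}, {h, i} × {p30}, {i} × {p29, p30}, {i} × {p29, p30, p31}, {h, i} × {p29, p30}, {h, i} × {p29, p30, p31}}; |τ_{X×Y}| = 14.

Enumerate products U × V with U ∈ τ_X, V ∈ τ_Y (deduplicated):
  ∅ × ∅ = {} (∅)
  {i} × {p29} = {(i,p29)}
  {i} × {p30} = {(i,p30)}
  {h, i} × {p29} = {(h,p29), (i,p29)}
  {h, i} × {p30} = {(h,p30), (i,p30)}
  {i} × {p29, p30} = {(i,p29), (i,p30)}
  {i} × {p29, p30, p31} = {(i,p29), (i,p30), (i,p31)}
  {h, i} × {p29, p30} = {(h,p29), (h,p30), (i,p29), (i,p30)}
  {h, i} × {p29, p30, p31} = {(h,p29), (h,p30), (h,p31), (i,p29), (i,p30), (i,p31)}
These 9 distinct sets form the basis B.
Close under arbitrary unions to get τ_{X×Y}; counting gives |τ_{X×Y}| = 14.


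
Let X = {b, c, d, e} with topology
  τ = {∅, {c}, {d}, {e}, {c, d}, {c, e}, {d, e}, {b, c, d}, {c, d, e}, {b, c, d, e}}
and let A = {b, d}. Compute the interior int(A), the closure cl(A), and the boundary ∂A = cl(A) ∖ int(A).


int(A) = {d}, cl(A) = {b, d}, ∂A = {b}.

Closed sets in (X, τ) are complements of opens:
  closed(X, τ) = {∅, {b}, {e}, {b, c}, {b, d}, {b, e}, {b, c, d}, {b, c, e}, {b, d, e}, {b, c, d, e}}.
int(A) = ⋃ {U ∈ τ : U ⊆ A}. Opens contained in A: ∅, {d}.
Taking the union of these: int(A) = {d}.
cl(A) = ⋂ {C closed : A ⊆ C}. Closed sets containing A: {b, d}, {b, c, d}, {b, d, e}, {b, c, d, e}.
Intersecting these: cl(A) = {b, d}.
∂A = cl(A) ∖ int(A) = {b, d} ∖ {d} = {b}.


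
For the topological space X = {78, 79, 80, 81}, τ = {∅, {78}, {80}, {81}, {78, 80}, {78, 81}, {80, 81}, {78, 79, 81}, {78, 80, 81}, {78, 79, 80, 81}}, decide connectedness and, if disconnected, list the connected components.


(X, τ) is disconnected; components = [{80}, {78, 79, 81}].

Find clopen sets (U ∈ τ with X ∖ U ∈ τ):
  U = ∅, X ∖ U = {78, 79, 80, 81} — both open, so U is clopen.
  U = {80}, X ∖ U = {78, 79, 81} — both open, so U is clopen.
  U = {78, 79, 81}, X ∖ U = {80} — both open, so U is clopen.
  U = {78, 79, 80, 81}, X ∖ U = ∅ — both open, so U is clopen.
Nontrivial clopen(s) exist: e.g. {78, 79, 81}. So (X, τ) is disconnected.
Compute connected components by grouping points that agree on all clopens:
  component: {80}
  component: {78, 79, 81}


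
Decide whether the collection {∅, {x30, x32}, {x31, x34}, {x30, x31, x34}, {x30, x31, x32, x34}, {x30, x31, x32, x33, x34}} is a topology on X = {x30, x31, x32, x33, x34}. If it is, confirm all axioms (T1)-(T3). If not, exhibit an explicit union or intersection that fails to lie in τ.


τ is NOT a topology on X.

Axiom (T1): ∅ ∈ τ? Yes; X ∈ τ? Yes.
Axiom (T2/T3): check pairwise unions and intersections of members of τ.
Counterexample for (T3): {x30, x32} ∩ {x30, x31, x34} = {x30} ∉ τ. Therefore τ is NOT a topology.


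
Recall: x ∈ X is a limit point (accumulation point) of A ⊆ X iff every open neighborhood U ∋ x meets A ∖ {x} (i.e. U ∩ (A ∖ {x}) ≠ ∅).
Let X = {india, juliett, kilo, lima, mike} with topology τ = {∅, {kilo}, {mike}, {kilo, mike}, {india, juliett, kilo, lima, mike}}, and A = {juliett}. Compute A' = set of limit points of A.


A' = {india, lima}

For each x ∈ X, list the open sets U ∈ τ with x ∈ U, then check whether U ∩ (A ∖ {x}) ≠ ∅ for every such U.
  x = india: opens ∋ x are {india, juliett, kilo, lima, mike}; each meets A ∖ {india}, so x IS a limit point.
  x = juliett: open {india, juliett, kilo, lima, mike} ∋ x has {india, juliett, kilo, lima, mike} ∩ (A ∖ {juliett}) = ∅, so x is NOT a limit point.
  x = kilo: open {kilo} ∋ x has {kilo} ∩ (A ∖ {kilo}) = ∅, so x is NOT a limit point.
  x = lima: opens ∋ x are {india, juliett, kilo, lima, mike}; each meets A ∖ {lima}, so x IS a limit point.
  x = mike: open {mike} ∋ x has {mike} ∩ (A ∖ {mike}) = ∅, so x is NOT a limit point.
Collecting: A' = {india, lima}.


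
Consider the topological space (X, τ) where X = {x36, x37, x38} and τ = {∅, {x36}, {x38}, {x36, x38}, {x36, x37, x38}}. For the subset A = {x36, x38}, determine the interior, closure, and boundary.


int(A) = {x36, x38}, cl(A) = {x36, x37, x38}, ∂A = {x37}.

Closed sets in (X, τ) are complements of opens:
  closed(X, τ) = {∅, {x37}, {x36, x37}, {x37, x38}, {x36, x37, x38}}.
int(A) = ⋃ {U ∈ τ : U ⊆ A}. Opens contained in A: ∅, {x36}, {x38}, {x36, x38}.
Taking the union of these: int(A) = {x36, x38}.
cl(A) = ⋂ {C closed : A ⊆ C}. Closed sets containing A: {x36, x37, x38}.
Intersecting these: cl(A) = {x36, x37, x38}.
∂A = cl(A) ∖ int(A) = {x36, x37, x38} ∖ {x36, x38} = {x37}.


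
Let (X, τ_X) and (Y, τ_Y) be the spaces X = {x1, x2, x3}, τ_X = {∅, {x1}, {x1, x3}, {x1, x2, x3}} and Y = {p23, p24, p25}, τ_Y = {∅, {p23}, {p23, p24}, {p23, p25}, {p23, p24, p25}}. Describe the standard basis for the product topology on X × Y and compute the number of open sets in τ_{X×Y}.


Basis B = {∅ × ∅, {x1} × {p23}, {x1} × {p23, p24}, {x1} × {p23, p25}, {x1, x3} × {p23}, {x1} × {p23, p24, p25}, {x1, x2, x3} × {p23}, {x1, x3} × {p23, p24}, {x1, x3} × {p23, p25}, {x1, x3} × {p23, p24, p25}, {x1, x2, x3} × {p23, p24}, {x1, x2, x3} × {p23, p25}, {x1, x2, x3} × {p23, p24, p25}}; |τ_{X×Y}| = 30.

Enumerate products U × V with U ∈ τ_X, V ∈ τ_Y (deduplicated):
  ∅ × ∅ = {} (∅)
  {x1} × {p23} = {(x1,p23)}
  {x1} × {p23, p24} = {(x1,p23), (x1,p24)}
  {x1} × {p23, p25} = {(x1,p23), (x1,p25)}
  {x1, x3} × {p23} = {(x1,p23), (x3,p23)}
  {x1} × {p23, p24, p25} = {(x1,p23), (x1,p24), (x1,p25)}
  {x1, x2, x3} × {p23} = {(x1,p23), (x2,p23), (x3,p23)}
  {x1, x3} × {p23, p24} = {(x1,p23), (x1,p24), (x3,p23), (x3,p24)}
  {x1, x3} × {p23, p25} = {(x1,p23), (x1,p25), (x3,p23), (x3,p25)}
  {x1, x3} × {p23, p24, p25} = {(x1,p23), (x1,p24), (x1,p25), (x3,p23), (x3,p24), (x3,p25)}
  {x1, x2, x3} × {p23, p24} = {(x1,p23), (x1,p24), (x2,p23), (x2,p24), (x3,p23), (x3,p24)}
  {x1, x2, x3} × {p23, p25} = {(x1,p23), (x1,p25), (x2,p23), (x2,p25), (x3,p23), (x3,p25)}
  {x1, x2, x3} × {p23, p24, p25} = {(x1,p23), (x1,p24), (x1,p25), (x2,p23), (x2,p24), (x2,p25), (x3,p23), (x3,p24), (x3,p25)}
These 13 distinct sets form the basis B.
Close under arbitrary unions to get τ_{X×Y}; counting gives |τ_{X×Y}| = 30.


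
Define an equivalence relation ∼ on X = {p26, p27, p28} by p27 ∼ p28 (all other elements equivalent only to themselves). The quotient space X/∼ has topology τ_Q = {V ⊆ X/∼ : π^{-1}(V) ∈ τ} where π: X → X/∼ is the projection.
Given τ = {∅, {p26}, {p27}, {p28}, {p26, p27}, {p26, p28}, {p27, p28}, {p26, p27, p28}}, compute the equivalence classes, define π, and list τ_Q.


X/∼ = {[p26], [p27=p28]}; |τ_Q| = 4.

Equivalence classes: [p26], [p27=p28].
Quotient map π: X → X/∼ sends p26 ↦ [p26], p27 ↦ [p27=p28], p28 ↦ [p27=p28].
For each subset V ⊆ X/∼, compute π^{-1}(V) ⊆ X and check whether π^{-1}(V) ∈ τ. V is open in τ_Q iff π^{-1}(V) ∈ τ.
  V = {}: π^{-1}(V) = ∅ ∈ τ ✓.
  V = {[p26]}: π^{-1}(V) = {p26} ∈ τ ✓.
  V = {[p27=p28]}: π^{-1}(V) = {p27, p28} ∈ τ ✓.
  V = {[p26], [p27=p28]}: π^{-1}(V) = {p26, p27, p28} ∈ τ ✓.
Open sets in the quotient: τ_Q = {{}, {[p26]}, {[p27=p28]}, {[p26], [p27=p28]}} (4 elements).


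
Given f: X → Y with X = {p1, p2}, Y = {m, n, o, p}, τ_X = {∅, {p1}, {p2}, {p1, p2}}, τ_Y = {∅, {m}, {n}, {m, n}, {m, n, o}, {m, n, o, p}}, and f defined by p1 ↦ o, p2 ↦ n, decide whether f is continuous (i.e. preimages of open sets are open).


f IS continuous.

Compute f^{-1}(U) for each U ∈ τ_Y:
  U = ∅: f^{-1}(U) = ∅ ∈ τ_X ✓.
  U = {m}: f^{-1}(U) = ∅ ∈ τ_X ✓.
  U = {n}: f^{-1}(U) = {p2} ∈ τ_X ✓.
  U = {m, n}: f^{-1}(U) = {p2} ∈ τ_X ✓.
  U = {m, n, o}: f^{-1}(U) = {p1, p2} ∈ τ_X ✓.
  U = {m, n, o, p}: f^{-1}(U) = {p1, p2} ∈ τ_X ✓.
Every preimage lies in τ_X, so f IS continuous.


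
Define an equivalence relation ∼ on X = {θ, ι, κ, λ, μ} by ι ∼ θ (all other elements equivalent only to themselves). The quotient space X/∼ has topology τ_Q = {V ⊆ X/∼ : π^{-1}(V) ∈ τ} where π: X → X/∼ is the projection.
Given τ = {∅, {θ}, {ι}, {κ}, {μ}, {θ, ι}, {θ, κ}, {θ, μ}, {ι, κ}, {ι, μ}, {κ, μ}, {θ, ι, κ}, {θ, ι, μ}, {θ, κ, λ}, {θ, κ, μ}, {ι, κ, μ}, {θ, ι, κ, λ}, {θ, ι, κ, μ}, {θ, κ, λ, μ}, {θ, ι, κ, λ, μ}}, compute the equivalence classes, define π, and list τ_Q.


X/∼ = {[θ=ι], [κ], [λ], [μ]}; |τ_Q| = 10.

Equivalence classes: [θ=ι], [κ], [λ], [μ].
Quotient map π: X → X/∼ sends θ ↦ [θ=ι], ι ↦ [θ=ι], κ ↦ [κ], λ ↦ [λ], μ ↦ [μ].
For each subset V ⊆ X/∼, compute π^{-1}(V) ⊆ X and check whether π^{-1}(V) ∈ τ. V is open in τ_Q iff π^{-1}(V) ∈ τ.
  V = {}: π^{-1}(V) = ∅ ∈ τ ✓.
  V = {[θ=ι]}: π^{-1}(V) = {θ, ι} ∈ τ ✓.
  V = {[κ]}: π^{-1}(V) = {κ} ∈ τ ✓.
  V = {[θ=ι], [κ]}: π^{-1}(V) = {θ, ι, κ} ∈ τ ✓.
  V = {[λ]}: π^{-1}(V) = {λ} ∉ τ ✗.
  V = {[θ=ι], [λ]}: π^{-1}(V) = {θ, ι, λ} ∉ τ ✗.
  V = {[κ], [λ]}: π^{-1}(V) = {κ, λ} ∉ τ ✗.
  V = {[θ=ι], [κ], [λ]}: π^{-1}(V) = {θ, ι, κ, λ} ∈ τ ✓.
  V = {[μ]}: π^{-1}(V) = {μ} ∈ τ ✓.
  V = {[θ=ι], [μ]}: π^{-1}(V) = {θ, ι, μ} ∈ τ ✓.
  V = {[κ], [μ]}: π^{-1}(V) = {κ, μ} ∈ τ ✓.
  V = {[θ=ι], [κ], [μ]}: π^{-1}(V) = {θ, ι, κ, μ} ∈ τ ✓.
  V = {[λ], [μ]}: π^{-1}(V) = {λ, μ} ∉ τ ✗.
  V = {[θ=ι], [λ], [μ]}: π^{-1}(V) = {θ, ι, λ, μ} ∉ τ ✗.
  V = {[κ], [λ], [μ]}: π^{-1}(V) = {κ, λ, μ} ∉ τ ✗.
  V = {[θ=ι], [κ], [λ], [μ]}: π^{-1}(V) = {θ, ι, κ, λ, μ} ∈ τ ✓.
Open sets in the quotient: τ_Q = {{}, {[θ=ι]}, {[κ]}, {[θ=ι], [κ]}, {[θ=ι], [κ], [λ]}, {[μ]}, {[θ=ι], [μ]}, {[κ], [μ]}, {[θ=ι], [κ], [μ]}, {[θ=ι], [κ], [λ], [μ]}} (10 elements).


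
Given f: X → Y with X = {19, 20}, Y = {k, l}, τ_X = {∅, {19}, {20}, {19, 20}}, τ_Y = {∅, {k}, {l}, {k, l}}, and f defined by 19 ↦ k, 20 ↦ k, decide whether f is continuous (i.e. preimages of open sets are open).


f IS continuous.

Compute f^{-1}(U) for each U ∈ τ_Y:
  U = ∅: f^{-1}(U) = ∅ ∈ τ_X ✓.
  U = {k}: f^{-1}(U) = {19, 20} ∈ τ_X ✓.
  U = {l}: f^{-1}(U) = ∅ ∈ τ_X ✓.
  U = {k, l}: f^{-1}(U) = {19, 20} ∈ τ_X ✓.
Every preimage lies in τ_X, so f IS continuous.


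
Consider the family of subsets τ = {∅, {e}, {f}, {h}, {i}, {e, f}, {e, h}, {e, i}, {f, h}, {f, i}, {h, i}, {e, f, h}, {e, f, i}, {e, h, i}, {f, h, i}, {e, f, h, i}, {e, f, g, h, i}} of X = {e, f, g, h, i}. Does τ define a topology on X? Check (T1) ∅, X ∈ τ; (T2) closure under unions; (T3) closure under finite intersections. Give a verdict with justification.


τ IS a topology on X.

Axiom (T1): ∅ ∈ τ? Yes; X ∈ τ? Yes.
Axiom (T2/T3): check pairwise unions and intersections of members of τ.
All pairwise intersections and unions checked — each lies in τ. Therefore τ satisfies (T1), (T2), (T3): it IS a topology on X.


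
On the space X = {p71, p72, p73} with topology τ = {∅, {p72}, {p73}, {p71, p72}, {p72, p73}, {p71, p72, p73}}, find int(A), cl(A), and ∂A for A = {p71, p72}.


int(A) = {p71, p72}, cl(A) = {p71, p72}, ∂A = ∅.

Closed sets in (X, τ) are complements of opens:
  closed(X, τ) = {∅, {p71}, {p73}, {p71, p72}, {p71, p73}, {p71, p72, p73}}.
int(A) = ⋃ {U ∈ τ : U ⊆ A}. Opens contained in A: ∅, {p72}, {p71, p72}.
Taking the union of these: int(A) = {p71, p72}.
cl(A) = ⋂ {C closed : A ⊆ C}. Closed sets containing A: {p71, p72}, {p71, p72, p73}.
Intersecting these: cl(A) = {p71, p72}.
∂A = cl(A) ∖ int(A) = {p71, p72} ∖ {p71, p72} = ∅.


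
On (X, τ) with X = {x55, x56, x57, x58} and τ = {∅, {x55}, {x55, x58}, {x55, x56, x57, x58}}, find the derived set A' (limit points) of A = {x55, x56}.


A' = {x56, x57, x58}

For each x ∈ X, list the open sets U ∈ τ with x ∈ U, then check whether U ∩ (A ∖ {x}) ≠ ∅ for every such U.
  x = x55: open {x55} ∋ x has {x55} ∩ (A ∖ {x55}) = ∅, so x is NOT a limit point.
  x = x56: opens ∋ x are {x55, x56, x57, x58}; each meets A ∖ {x56}, so x IS a limit point.
  x = x57: opens ∋ x are {x55, x56, x57, x58}; each meets A ∖ {x57}, so x IS a limit point.
  x = x58: opens ∋ x are {x55, x58}, {x55, x56, x57, x58}; each meets A ∖ {x58}, so x IS a limit point.
Collecting: A' = {x56, x57, x58}.


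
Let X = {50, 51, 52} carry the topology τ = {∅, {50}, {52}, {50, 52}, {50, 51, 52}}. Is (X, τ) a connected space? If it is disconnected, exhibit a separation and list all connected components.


(X, τ) is connected.

Find clopen sets (U ∈ τ with X ∖ U ∈ τ):
  U = ∅, X ∖ U = {50, 51, 52} — both open, so U is clopen.
  U = {50, 51, 52}, X ∖ U = ∅ — both open, so U is clopen.
Only trivial clopens (∅ and X) exist, so (X, τ) is connected.
Compute connected components by grouping points that agree on all clopens:
  component: {50, 51, 52}


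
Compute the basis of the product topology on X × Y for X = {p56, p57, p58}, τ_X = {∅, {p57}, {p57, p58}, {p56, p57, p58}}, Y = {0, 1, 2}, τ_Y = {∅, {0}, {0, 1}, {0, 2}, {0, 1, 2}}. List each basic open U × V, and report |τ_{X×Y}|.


Basis B = {∅ × ∅, {p57} × {0}, {p57} × {0, 1}, {p57} × {0, 2}, {p57, p58} × {0}, {p56, p57, p58} × {0}, {p57} × {0, 1, 2}, {p57, p58} × {0, 1}, {p57, p58} × {0, 2}, {p56, p57, p58} × {0, 1}, {p56, p57, p58} × {0, 2}, {p57, p58} × {0, 1, 2}, {p56, p57, p58} × {0, 1, 2}}; |τ_{X×Y}| = 30.

Enumerate products U × V with U ∈ τ_X, V ∈ τ_Y (deduplicated):
  ∅ × ∅ = {} (∅)
  {p57} × {0} = {(p57,0)}
  {p57} × {0, 1} = {(p57,0), (p57,1)}
  {p57} × {0, 2} = {(p57,0), (p57,2)}
  {p57, p58} × {0} = {(p57,0), (p58,0)}
  {p56, p57, p58} × {0} = {(p56,0), (p57,0), (p58,0)}
  {p57} × {0, 1, 2} = {(p57,0), (p57,1), (p57,2)}
  {p57, p58} × {0, 1} = {(p57,0), (p57,1), (p58,0), (p58,1)}
  {p57, p58} × {0, 2} = {(p57,0), (p57,2), (p58,0), (p58,2)}
  {p56, p57, p58} × {0, 1} = {(p56,0), (p56,1), (p57,0), (p57,1), (p58,0), (p58,1)}
  {p56, p57, p58} × {0, 2} = {(p56,0), (p56,2), (p57,0), (p57,2), (p58,0), (p58,2)}
  {p57, p58} × {0, 1, 2} = {(p57,0), (p57,1), (p57,2), (p58,0), (p58,1), (p58,2)}
  {p56, p57, p58} × {0, 1, 2} = {(p56,0), (p56,1), (p56,2), (p57,0), (p57,1), (p57,2), (p58,0), (p58,1), (p58,2)}
These 13 distinct sets form the basis B.
Close under arbitrary unions to get τ_{X×Y}; counting gives |τ_{X×Y}| = 30.


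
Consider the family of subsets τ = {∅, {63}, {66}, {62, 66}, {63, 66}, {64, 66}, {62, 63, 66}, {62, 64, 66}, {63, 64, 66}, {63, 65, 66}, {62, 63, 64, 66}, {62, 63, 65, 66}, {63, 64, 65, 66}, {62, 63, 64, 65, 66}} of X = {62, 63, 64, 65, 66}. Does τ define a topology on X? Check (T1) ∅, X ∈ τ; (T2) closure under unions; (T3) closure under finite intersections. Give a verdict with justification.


τ IS a topology on X.

Axiom (T1): ∅ ∈ τ? Yes; X ∈ τ? Yes.
Axiom (T2/T3): check pairwise unions and intersections of members of τ.
All pairwise intersections and unions checked — each lies in τ. Therefore τ satisfies (T1), (T2), (T3): it IS a topology on X.


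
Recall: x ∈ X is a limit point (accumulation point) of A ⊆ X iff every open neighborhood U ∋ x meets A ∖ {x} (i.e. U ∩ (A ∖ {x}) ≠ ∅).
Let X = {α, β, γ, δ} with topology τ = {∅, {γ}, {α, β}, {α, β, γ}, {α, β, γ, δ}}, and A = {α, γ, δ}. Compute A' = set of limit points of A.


A' = {β, δ}

For each x ∈ X, list the open sets U ∈ τ with x ∈ U, then check whether U ∩ (A ∖ {x}) ≠ ∅ for every such U.
  x = α: open {α, β} ∋ x has {α, β} ∩ (A ∖ {α}) = ∅, so x is NOT a limit point.
  x = β: opens ∋ x are {α, β}, {α, β, γ}, {α, β, γ, δ}; each meets A ∖ {β}, so x IS a limit point.
  x = γ: open {γ} ∋ x has {γ} ∩ (A ∖ {γ}) = ∅, so x is NOT a limit point.
  x = δ: opens ∋ x are {α, β, γ, δ}; each meets A ∖ {δ}, so x IS a limit point.
Collecting: A' = {β, δ}.


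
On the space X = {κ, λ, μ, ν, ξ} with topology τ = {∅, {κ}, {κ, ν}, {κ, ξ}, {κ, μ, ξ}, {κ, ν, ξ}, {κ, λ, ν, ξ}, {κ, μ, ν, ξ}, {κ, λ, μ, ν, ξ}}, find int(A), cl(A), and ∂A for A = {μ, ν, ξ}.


int(A) = ∅, cl(A) = {λ, μ, ν, ξ}, ∂A = {λ, μ, ν, ξ}.

Closed sets in (X, τ) are complements of opens:
  closed(X, τ) = {∅, {λ}, {μ}, {λ, μ}, {λ, ν}, {λ, μ, ν}, {λ, μ, ξ}, {λ, μ, ν, ξ}, {κ, λ, μ, ν, ξ}}.
int(A) = ⋃ {U ∈ τ : U ⊆ A}. Opens contained in A: ∅.
Taking the union of these: int(A) = ∅.
cl(A) = ⋂ {C closed : A ⊆ C}. Closed sets containing A: {λ, μ, ν, ξ}, {κ, λ, μ, ν, ξ}.
Intersecting these: cl(A) = {λ, μ, ν, ξ}.
∂A = cl(A) ∖ int(A) = {λ, μ, ν, ξ} ∖ ∅ = {λ, μ, ν, ξ}.


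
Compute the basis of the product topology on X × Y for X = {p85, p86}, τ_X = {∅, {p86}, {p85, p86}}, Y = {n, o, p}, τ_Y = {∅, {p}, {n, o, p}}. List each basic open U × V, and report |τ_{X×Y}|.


Basis B = {∅ × ∅, {p86} × {p}, {p85, p86} × {p}, {p86} × {n, o, p}, {p85, p86} × {n, o, p}}; |τ_{X×Y}| = 6.

Enumerate products U × V with U ∈ τ_X, V ∈ τ_Y (deduplicated):
  ∅ × ∅ = {} (∅)
  {p86} × {p} = {(p86,p)}
  {p85, p86} × {p} = {(p85,p), (p86,p)}
  {p86} × {n, o, p} = {(p86,n), (p86,o), (p86,p)}
  {p85, p86} × {n, o, p} = {(p85,n), (p85,o), (p85,p), (p86,n), (p86,o), (p86,p)}
These 5 distinct sets form the basis B.
Close under arbitrary unions to get τ_{X×Y}; counting gives |τ_{X×Y}| = 6.


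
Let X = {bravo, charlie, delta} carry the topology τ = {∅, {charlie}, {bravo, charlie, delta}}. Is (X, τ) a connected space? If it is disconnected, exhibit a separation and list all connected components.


(X, τ) is connected.

Find clopen sets (U ∈ τ with X ∖ U ∈ τ):
  U = ∅, X ∖ U = {bravo, charlie, delta} — both open, so U is clopen.
  U = {bravo, charlie, delta}, X ∖ U = ∅ — both open, so U is clopen.
Only trivial clopens (∅ and X) exist, so (X, τ) is connected.
Compute connected components by grouping points that agree on all clopens:
  component: {bravo, charlie, delta}


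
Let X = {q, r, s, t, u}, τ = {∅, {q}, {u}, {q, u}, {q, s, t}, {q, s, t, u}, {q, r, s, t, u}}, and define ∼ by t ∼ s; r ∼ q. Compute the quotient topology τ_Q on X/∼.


X/∼ = {[q=r], [s=t], [u]}; |τ_Q| = 3.

Equivalence classes: [q=r], [s=t], [u].
Quotient map π: X → X/∼ sends q ↦ [q=r], r ↦ [q=r], s ↦ [s=t], t ↦ [s=t], u ↦ [u].
For each subset V ⊆ X/∼, compute π^{-1}(V) ⊆ X and check whether π^{-1}(V) ∈ τ. V is open in τ_Q iff π^{-1}(V) ∈ τ.
  V = {}: π^{-1}(V) = ∅ ∈ τ ✓.
  V = {[q=r]}: π^{-1}(V) = {q, r} ∉ τ ✗.
  V = {[s=t]}: π^{-1}(V) = {s, t} ∉ τ ✗.
  V = {[q=r], [s=t]}: π^{-1}(V) = {q, r, s, t} ∉ τ ✗.
  V = {[u]}: π^{-1}(V) = {u} ∈ τ ✓.
  V = {[q=r], [u]}: π^{-1}(V) = {q, r, u} ∉ τ ✗.
  V = {[s=t], [u]}: π^{-1}(V) = {s, t, u} ∉ τ ✗.
  V = {[q=r], [s=t], [u]}: π^{-1}(V) = {q, r, s, t, u} ∈ τ ✓.
Open sets in the quotient: τ_Q = {{}, {[u]}, {[q=r], [s=t], [u]}} (3 elements).


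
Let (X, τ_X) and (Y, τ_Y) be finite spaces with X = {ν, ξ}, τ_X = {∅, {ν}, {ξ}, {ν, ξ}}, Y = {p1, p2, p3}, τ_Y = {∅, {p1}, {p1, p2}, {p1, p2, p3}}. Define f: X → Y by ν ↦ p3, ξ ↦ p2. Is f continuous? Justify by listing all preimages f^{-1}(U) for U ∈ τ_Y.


f IS continuous.

Compute f^{-1}(U) for each U ∈ τ_Y:
  U = ∅: f^{-1}(U) = ∅ ∈ τ_X ✓.
  U = {p1}: f^{-1}(U) = ∅ ∈ τ_X ✓.
  U = {p1, p2}: f^{-1}(U) = {ξ} ∈ τ_X ✓.
  U = {p1, p2, p3}: f^{-1}(U) = {ν, ξ} ∈ τ_X ✓.
Every preimage lies in τ_X, so f IS continuous.


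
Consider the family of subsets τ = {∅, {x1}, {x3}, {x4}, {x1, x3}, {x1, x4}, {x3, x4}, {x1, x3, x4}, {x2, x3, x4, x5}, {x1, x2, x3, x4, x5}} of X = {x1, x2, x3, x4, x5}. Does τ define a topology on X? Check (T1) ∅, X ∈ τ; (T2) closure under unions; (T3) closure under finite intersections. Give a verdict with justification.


τ IS a topology on X.

Axiom (T1): ∅ ∈ τ? Yes; X ∈ τ? Yes.
Axiom (T2/T3): check pairwise unions and intersections of members of τ.
All pairwise intersections and unions checked — each lies in τ. Therefore τ satisfies (T1), (T2), (T3): it IS a topology on X.


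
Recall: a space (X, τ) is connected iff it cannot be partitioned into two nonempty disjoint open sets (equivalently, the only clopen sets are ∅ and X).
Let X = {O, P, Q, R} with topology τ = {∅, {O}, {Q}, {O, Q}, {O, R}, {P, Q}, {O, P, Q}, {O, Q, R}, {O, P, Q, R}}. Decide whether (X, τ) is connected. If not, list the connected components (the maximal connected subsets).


(X, τ) is disconnected; components = [{O, R}, {P, Q}].

Find clopen sets (U ∈ τ with X ∖ U ∈ τ):
  U = ∅, X ∖ U = {O, P, Q, R} — both open, so U is clopen.
  U = {O, R}, X ∖ U = {P, Q} — both open, so U is clopen.
  U = {P, Q}, X ∖ U = {O, R} — both open, so U is clopen.
  U = {O, P, Q, R}, X ∖ U = ∅ — both open, so U is clopen.
Nontrivial clopen(s) exist: e.g. {P, Q}. So (X, τ) is disconnected.
Compute connected components by grouping points that agree on all clopens:
  component: {O, R}
  component: {P, Q}


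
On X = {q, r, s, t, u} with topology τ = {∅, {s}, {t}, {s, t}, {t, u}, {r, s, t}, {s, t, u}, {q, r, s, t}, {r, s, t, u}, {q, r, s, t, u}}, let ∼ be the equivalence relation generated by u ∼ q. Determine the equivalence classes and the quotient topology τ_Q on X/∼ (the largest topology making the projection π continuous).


X/∼ = {[q=u], [r], [s], [t]}; |τ_Q| = 6.

Equivalence classes: [q=u], [r], [s], [t].
Quotient map π: X → X/∼ sends q ↦ [q=u], r ↦ [r], s ↦ [s], t ↦ [t], u ↦ [q=u].
For each subset V ⊆ X/∼, compute π^{-1}(V) ⊆ X and check whether π^{-1}(V) ∈ τ. V is open in τ_Q iff π^{-1}(V) ∈ τ.
  V = {}: π^{-1}(V) = ∅ ∈ τ ✓.
  V = {[q=u]}: π^{-1}(V) = {q, u} ∉ τ ✗.
  V = {[r]}: π^{-1}(V) = {r} ∉ τ ✗.
  V = {[q=u], [r]}: π^{-1}(V) = {q, r, u} ∉ τ ✗.
  V = {[s]}: π^{-1}(V) = {s} ∈ τ ✓.
  V = {[q=u], [s]}: π^{-1}(V) = {q, s, u} ∉ τ ✗.
  V = {[r], [s]}: π^{-1}(V) = {r, s} ∉ τ ✗.
  V = {[q=u], [r], [s]}: π^{-1}(V) = {q, r, s, u} ∉ τ ✗.
  V = {[t]}: π^{-1}(V) = {t} ∈ τ ✓.
  V = {[q=u], [t]}: π^{-1}(V) = {q, t, u} ∉ τ ✗.
  V = {[r], [t]}: π^{-1}(V) = {r, t} ∉ τ ✗.
  V = {[q=u], [r], [t]}: π^{-1}(V) = {q, r, t, u} ∉ τ ✗.
  V = {[s], [t]}: π^{-1}(V) = {s, t} ∈ τ ✓.
  V = {[q=u], [s], [t]}: π^{-1}(V) = {q, s, t, u} ∉ τ ✗.
  V = {[r], [s], [t]}: π^{-1}(V) = {r, s, t} ∈ τ ✓.
  V = {[q=u], [r], [s], [t]}: π^{-1}(V) = {q, r, s, t, u} ∈ τ ✓.
Open sets in the quotient: τ_Q = {{}, {[s]}, {[t]}, {[s], [t]}, {[r], [s], [t]}, {[q=u], [r], [s], [t]}} (6 elements).


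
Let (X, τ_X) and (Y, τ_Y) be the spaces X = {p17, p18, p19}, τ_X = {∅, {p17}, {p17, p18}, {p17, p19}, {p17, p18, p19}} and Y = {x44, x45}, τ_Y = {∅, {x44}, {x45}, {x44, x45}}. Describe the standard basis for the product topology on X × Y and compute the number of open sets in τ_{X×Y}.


Basis B = {∅ × ∅, {p17} × {x44}, {p17} × {x45}, {p17} × {x44, x45}, {p17, p18} × {x44}, {p17, p19} × {x44}, {p17, p18} × {x45}, {p17, p19} × {x45}, {p17, p18, p19} × {x44}, {p17, p18, p19} × {x45}, {p17, p18} × {x44, x45}, {p17, p19} × {x44, x45}, {p17, p18, p19} × {x44, x45}}; |τ_{X×Y}| = 25.

Enumerate products U × V with U ∈ τ_X, V ∈ τ_Y (deduplicated):
  ∅ × ∅ = {} (∅)
  {p17} × {x44} = {(p17,x44)}
  {p17} × {x45} = {(p17,x45)}
  {p17} × {x44, x45} = {(p17,x44), (p17,x45)}
  {p17, p18} × {x44} = {(p17,x44), (p18,x44)}
  {p17, p19} × {x44} = {(p17,x44), (p19,x44)}
  {p17, p18} × {x45} = {(p17,x45), (p18,x45)}
  {p17, p19} × {x45} = {(p17,x45), (p19,x45)}
  {p17, p18, p19} × {x44} = {(p17,x44), (p18,x44), (p19,x44)}
  {p17, p18, p19} × {x45} = {(p17,x45), (p18,x45), (p19,x45)}
  {p17, p18} × {x44, x45} = {(p17,x44), (p17,x45), (p18,x44), (p18,x45)}
  {p17, p19} × {x44, x45} = {(p17,x44), (p17,x45), (p19,x44), (p19,x45)}
  {p17, p18, p19} × {x44, x45} = {(p17,x44), (p17,x45), (p18,x44), (p18,x45), (p19,x44), (p19,x45)}
These 13 distinct sets form the basis B.
Close under arbitrary unions to get τ_{X×Y}; counting gives |τ_{X×Y}| = 25.
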